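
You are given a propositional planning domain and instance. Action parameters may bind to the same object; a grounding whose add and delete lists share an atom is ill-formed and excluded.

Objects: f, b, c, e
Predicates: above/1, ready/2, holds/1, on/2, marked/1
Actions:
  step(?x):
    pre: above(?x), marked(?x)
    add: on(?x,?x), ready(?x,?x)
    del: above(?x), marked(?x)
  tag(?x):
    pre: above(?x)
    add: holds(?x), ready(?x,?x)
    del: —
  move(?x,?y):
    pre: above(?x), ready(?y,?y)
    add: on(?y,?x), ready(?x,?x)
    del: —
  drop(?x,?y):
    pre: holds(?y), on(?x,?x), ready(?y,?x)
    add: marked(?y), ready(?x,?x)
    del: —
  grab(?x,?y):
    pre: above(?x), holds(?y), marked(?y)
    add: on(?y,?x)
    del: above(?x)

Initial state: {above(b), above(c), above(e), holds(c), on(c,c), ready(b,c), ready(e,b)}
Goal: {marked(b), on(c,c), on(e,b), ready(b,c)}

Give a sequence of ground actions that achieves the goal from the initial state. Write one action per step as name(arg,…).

tag(b); tag(e); move(b,e); drop(c,b)

1. tag(b)  →  {above(b), above(c), above(e), holds(b), holds(c), on(c,c), ready(b,b), ready(b,c), ready(e,b)}
2. tag(e)  →  {above(b), above(c), above(e), holds(b), holds(c), holds(e), on(c,c), ready(b,b), ready(b,c), ready(e,b), ready(e,e)}
3. move(b,e)  →  {above(b), above(c), above(e), holds(b), holds(c), holds(e), on(c,c), on(e,b), ready(b,b), ready(b,c), ready(e,b), ready(e,e)}
4. drop(c,b)  →  {above(b), above(c), above(e), holds(b), holds(c), holds(e), marked(b), on(c,c), on(e,b), ready(b,b), ready(b,c), ready(c,c), ready(e,b), ready(e,e)}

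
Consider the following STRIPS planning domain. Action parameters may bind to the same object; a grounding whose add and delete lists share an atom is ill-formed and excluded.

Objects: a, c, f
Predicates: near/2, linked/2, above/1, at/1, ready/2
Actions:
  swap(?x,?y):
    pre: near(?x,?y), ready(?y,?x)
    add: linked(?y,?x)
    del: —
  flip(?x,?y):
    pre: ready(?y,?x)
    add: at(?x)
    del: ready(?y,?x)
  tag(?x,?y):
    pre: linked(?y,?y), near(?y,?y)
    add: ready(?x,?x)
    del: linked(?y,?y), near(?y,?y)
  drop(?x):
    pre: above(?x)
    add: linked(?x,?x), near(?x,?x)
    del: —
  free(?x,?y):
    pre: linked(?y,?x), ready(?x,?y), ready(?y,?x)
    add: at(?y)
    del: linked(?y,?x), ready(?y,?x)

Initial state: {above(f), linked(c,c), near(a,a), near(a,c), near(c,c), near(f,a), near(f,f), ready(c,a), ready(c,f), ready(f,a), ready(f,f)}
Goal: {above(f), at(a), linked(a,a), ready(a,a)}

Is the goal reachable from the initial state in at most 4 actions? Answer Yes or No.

Yes

1. flip(a,c)  →  {above(f), at(a), linked(c,c), near(a,a), near(a,c), near(c,c), near(f,a), near(f,f), ready(c,f), ready(f,a), ready(f,f)}
2. tag(a,c)  →  {above(f), at(a), near(a,a), near(a,c), near(f,a), near(f,f), ready(a,a), ready(c,f), ready(f,a), ready(f,f)}
3. swap(a,a)  →  {above(f), at(a), linked(a,a), near(a,a), near(a,c), near(f,a), near(f,f), ready(a,a), ready(c,f), ready(f,a), ready(f,f)}
optimal plan length = 3; 3 ≤ 4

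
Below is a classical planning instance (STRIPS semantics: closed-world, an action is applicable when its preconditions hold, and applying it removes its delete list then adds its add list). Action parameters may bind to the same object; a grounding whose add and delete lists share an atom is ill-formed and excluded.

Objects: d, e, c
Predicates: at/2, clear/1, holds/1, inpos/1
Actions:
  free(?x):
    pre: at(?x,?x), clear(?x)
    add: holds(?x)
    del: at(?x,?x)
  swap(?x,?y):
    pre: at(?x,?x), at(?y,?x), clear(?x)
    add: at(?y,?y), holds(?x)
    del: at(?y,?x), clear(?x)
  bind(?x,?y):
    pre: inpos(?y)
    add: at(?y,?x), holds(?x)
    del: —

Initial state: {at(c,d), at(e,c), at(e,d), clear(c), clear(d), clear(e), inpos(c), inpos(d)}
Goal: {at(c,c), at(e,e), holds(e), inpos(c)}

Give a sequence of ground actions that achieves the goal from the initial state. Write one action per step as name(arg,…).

1. bind(e,d)  →  {at(c,d), at(d,e), at(e,c), at(e,d), clear(c), clear(d), clear(e), holds(e), inpos(c), inpos(d)}
2. bind(c,c)  →  {at(c,c), at(c,d), at(d,e), at(e,c), at(e,d), clear(c), clear(d), clear(e), holds(c), holds(e), inpos(c), inpos(d)}
3. swap(c,e)  →  {at(c,c), at(c,d), at(d,e), at(e,d), at(e,e), clear(d), clear(e), holds(c), holds(e), inpos(c), inpos(d)}

bind(e,d); bind(c,c); swap(c,e)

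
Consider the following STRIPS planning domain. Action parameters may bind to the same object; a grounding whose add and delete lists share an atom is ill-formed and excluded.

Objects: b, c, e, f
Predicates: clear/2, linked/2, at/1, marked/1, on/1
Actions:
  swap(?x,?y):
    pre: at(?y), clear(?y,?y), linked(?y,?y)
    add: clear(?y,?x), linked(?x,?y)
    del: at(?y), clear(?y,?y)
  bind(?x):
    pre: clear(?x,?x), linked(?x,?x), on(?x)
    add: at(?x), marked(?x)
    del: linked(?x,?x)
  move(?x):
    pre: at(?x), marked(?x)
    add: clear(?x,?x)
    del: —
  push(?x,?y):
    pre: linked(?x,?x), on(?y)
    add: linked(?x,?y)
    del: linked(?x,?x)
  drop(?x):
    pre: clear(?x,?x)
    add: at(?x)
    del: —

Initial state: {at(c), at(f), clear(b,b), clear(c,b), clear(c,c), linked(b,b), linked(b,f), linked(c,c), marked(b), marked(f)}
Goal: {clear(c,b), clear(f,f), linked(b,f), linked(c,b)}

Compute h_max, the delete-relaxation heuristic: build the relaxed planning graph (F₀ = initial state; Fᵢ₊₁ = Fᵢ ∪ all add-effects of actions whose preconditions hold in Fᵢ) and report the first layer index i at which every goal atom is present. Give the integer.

2

F0 = init (10 atoms)
F1 = F0 ∪ {at(b), clear(c,e), clear(c,f), clear(f,f), linked(b,c), linked(e,c), linked(f,c)}  (17 atoms)
F2 = F1 ∪ {clear(b,c), clear(b,e), clear(b,f), linked(c,b), linked(e,b), linked(f,b)}  (23 atoms)
goal ⊆ F2  ⇒  h_max = 2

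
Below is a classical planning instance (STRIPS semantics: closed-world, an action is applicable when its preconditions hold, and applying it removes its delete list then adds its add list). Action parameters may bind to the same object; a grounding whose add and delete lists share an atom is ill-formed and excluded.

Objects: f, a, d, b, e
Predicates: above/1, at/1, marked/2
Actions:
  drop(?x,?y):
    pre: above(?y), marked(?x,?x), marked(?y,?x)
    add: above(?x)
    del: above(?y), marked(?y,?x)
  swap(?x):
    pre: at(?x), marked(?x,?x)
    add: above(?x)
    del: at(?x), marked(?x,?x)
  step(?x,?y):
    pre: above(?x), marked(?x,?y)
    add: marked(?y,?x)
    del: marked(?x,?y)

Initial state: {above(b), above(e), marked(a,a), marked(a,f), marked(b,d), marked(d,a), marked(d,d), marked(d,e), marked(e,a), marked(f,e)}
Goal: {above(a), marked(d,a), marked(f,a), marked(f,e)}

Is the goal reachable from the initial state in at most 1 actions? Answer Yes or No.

1. drop(a,e)  →  {above(a), above(b), marked(a,a), marked(a,f), marked(b,d), marked(d,a), marked(d,d), marked(d,e), marked(f,e)}
2. step(a,f)  →  {above(a), above(b), marked(a,a), marked(b,d), marked(d,a), marked(d,d), marked(d,e), marked(f,a), marked(f,e)}
optimal plan length = 2; 2 > 1

No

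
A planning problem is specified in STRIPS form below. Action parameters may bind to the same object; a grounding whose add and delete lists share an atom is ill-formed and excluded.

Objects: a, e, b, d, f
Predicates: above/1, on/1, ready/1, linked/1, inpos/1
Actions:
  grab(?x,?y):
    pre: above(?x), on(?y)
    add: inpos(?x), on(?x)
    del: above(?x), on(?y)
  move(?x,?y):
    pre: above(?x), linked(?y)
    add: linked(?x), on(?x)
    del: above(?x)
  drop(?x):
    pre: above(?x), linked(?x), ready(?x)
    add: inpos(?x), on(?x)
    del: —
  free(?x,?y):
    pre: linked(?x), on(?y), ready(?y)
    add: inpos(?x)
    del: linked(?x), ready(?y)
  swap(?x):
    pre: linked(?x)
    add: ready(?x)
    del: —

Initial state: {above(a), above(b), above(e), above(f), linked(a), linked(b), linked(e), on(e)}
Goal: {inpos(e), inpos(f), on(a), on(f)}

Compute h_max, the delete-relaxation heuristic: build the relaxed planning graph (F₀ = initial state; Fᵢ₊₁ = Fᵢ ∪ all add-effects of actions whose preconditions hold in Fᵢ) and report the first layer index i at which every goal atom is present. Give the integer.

2

F0 = init (8 atoms)
F1 = F0 ∪ {inpos(a), inpos(b), inpos(f), linked(f), on(a), on(b), on(f), ready(a), ready(b), ready(e)}  (18 atoms)
F2 = F1 ∪ {inpos(e), ready(f)}  (20 atoms)
goal ⊆ F2  ⇒  h_max = 2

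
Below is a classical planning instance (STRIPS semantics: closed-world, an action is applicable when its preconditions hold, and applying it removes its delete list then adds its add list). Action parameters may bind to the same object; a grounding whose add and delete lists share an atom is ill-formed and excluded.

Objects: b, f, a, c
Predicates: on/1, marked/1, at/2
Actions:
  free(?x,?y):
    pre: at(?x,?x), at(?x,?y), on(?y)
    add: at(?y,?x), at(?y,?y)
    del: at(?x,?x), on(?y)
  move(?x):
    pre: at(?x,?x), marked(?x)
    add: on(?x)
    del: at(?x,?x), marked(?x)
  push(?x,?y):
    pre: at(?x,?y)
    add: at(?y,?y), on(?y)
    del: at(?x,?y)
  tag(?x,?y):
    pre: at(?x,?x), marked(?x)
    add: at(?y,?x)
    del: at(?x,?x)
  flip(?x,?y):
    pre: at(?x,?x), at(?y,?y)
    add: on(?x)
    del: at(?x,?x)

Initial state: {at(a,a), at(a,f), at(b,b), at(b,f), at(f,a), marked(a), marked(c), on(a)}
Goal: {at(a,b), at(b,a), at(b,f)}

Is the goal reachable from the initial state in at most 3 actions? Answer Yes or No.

Yes

1. tag(a,b)  →  {at(a,f), at(b,a), at(b,b), at(b,f), at(f,a), marked(a), marked(c), on(a)}
2. free(b,a)  →  {at(a,a), at(a,b), at(a,f), at(b,a), at(b,f), at(f,a), marked(a), marked(c)}
optimal plan length = 2; 2 ≤ 3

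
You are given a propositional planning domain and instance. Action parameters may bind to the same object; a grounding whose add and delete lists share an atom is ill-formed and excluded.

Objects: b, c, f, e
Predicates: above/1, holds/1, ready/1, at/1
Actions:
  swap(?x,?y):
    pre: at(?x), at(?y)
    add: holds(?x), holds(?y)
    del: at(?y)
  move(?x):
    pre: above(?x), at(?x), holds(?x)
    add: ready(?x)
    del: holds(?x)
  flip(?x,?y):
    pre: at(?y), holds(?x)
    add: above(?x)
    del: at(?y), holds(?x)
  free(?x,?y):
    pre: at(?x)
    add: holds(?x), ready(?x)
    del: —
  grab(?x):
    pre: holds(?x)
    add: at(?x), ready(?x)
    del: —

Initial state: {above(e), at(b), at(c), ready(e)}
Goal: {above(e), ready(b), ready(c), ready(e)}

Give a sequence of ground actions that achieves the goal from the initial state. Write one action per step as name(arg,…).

1. free(b,b)  →  {above(e), at(b), at(c), holds(b), ready(b), ready(e)}
2. free(c,b)  →  {above(e), at(b), at(c), holds(b), holds(c), ready(b), ready(c), ready(e)}

free(b,b); free(c,b)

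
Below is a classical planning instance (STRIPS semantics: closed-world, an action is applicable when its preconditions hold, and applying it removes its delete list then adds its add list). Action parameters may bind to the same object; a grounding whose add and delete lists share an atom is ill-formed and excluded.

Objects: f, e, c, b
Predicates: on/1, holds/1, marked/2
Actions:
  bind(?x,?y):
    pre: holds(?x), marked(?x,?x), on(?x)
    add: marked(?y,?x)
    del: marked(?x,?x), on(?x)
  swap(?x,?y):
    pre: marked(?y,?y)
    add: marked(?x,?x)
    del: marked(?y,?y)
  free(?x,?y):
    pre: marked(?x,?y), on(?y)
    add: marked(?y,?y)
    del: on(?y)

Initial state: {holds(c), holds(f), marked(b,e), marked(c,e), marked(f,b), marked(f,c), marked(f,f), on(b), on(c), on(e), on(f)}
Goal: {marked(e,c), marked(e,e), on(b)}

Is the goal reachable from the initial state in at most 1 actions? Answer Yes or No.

No

1. swap(c,f)  →  {holds(c), holds(f), marked(b,e), marked(c,c), marked(c,e), marked(f,b), marked(f,c), on(b), on(c), on(e), on(f)}
2. bind(c,e)  →  {holds(c), holds(f), marked(b,e), marked(c,e), marked(e,c), marked(f,b), marked(f,c), on(b), on(e), on(f)}
3. free(c,e)  →  {holds(c), holds(f), marked(b,e), marked(c,e), marked(e,c), marked(e,e), marked(f,b), marked(f,c), on(b), on(f)}
optimal plan length = 3; 3 > 1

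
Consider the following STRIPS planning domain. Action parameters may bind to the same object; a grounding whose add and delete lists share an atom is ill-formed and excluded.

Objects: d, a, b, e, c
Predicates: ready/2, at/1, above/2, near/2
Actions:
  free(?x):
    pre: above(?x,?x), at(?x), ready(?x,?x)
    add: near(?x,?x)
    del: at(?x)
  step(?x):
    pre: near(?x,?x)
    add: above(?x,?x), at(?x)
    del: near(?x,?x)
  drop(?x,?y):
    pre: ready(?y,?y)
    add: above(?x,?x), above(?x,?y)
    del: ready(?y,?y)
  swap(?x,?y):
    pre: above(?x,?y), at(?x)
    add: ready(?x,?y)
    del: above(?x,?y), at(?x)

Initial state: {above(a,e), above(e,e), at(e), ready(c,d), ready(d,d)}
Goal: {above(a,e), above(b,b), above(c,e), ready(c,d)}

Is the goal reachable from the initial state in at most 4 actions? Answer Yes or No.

Yes

1. drop(b,d)  →  {above(a,e), above(b,b), above(b,d), above(e,e), at(e), ready(c,d)}
2. swap(e,e)  →  {above(a,e), above(b,b), above(b,d), ready(c,d), ready(e,e)}
3. drop(c,e)  →  {above(a,e), above(b,b), above(b,d), above(c,c), above(c,e), ready(c,d)}
optimal plan length = 3; 3 ≤ 4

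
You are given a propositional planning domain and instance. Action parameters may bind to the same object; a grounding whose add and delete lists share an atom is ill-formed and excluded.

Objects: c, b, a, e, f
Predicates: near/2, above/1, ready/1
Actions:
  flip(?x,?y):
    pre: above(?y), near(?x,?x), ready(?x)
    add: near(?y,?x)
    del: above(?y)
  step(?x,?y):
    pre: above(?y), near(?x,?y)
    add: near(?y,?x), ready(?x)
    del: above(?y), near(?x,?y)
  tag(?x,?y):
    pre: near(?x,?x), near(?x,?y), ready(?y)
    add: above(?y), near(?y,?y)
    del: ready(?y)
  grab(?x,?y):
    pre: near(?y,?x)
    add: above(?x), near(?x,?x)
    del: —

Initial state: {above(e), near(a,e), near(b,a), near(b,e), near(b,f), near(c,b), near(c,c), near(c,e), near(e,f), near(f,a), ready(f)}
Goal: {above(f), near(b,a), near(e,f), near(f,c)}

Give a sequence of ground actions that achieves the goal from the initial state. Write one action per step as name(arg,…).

1. step(c,e)  →  {near(a,e), near(b,a), near(b,e), near(b,f), near(c,b), near(c,c), near(e,c), near(e,f), near(f,a), ready(c), ready(f)}
2. grab(f,b)  →  {above(f), near(a,e), near(b,a), near(b,e), near(b,f), near(c,b), near(c,c), near(e,c), near(e,f), near(f,a), near(f,f), ready(c), ready(f)}
3. flip(c,f)  →  {near(a,e), near(b,a), near(b,e), near(b,f), near(c,b), near(c,c), near(e,c), near(e,f), near(f,a), near(f,c), near(f,f), ready(c), ready(f)}
4. tag(f,f)  →  {above(f), near(a,e), near(b,a), near(b,e), near(b,f), near(c,b), near(c,c), near(e,c), near(e,f), near(f,a), near(f,c), near(f,f), ready(c)}

step(c,e); grab(f,b); flip(c,f); tag(f,f)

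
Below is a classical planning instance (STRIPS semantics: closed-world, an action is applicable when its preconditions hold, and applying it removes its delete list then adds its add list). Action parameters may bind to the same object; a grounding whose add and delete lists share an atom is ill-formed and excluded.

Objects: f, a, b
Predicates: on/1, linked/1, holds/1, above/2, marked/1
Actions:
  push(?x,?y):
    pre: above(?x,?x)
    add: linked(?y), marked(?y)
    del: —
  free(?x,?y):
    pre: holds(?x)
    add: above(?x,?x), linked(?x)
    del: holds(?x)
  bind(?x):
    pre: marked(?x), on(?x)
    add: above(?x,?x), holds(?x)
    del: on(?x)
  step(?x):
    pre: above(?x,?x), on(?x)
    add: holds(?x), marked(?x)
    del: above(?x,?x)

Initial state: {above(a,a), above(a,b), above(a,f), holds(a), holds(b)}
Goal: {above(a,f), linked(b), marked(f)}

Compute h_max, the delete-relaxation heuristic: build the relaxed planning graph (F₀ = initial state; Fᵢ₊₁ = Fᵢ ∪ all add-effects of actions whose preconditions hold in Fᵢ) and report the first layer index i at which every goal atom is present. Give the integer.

F0 = init (5 atoms)
F1 = F0 ∪ {above(b,b), linked(a), linked(b), linked(f), marked(a), marked(b), marked(f)}  (12 atoms)
goal ⊆ F1  ⇒  h_max = 1

1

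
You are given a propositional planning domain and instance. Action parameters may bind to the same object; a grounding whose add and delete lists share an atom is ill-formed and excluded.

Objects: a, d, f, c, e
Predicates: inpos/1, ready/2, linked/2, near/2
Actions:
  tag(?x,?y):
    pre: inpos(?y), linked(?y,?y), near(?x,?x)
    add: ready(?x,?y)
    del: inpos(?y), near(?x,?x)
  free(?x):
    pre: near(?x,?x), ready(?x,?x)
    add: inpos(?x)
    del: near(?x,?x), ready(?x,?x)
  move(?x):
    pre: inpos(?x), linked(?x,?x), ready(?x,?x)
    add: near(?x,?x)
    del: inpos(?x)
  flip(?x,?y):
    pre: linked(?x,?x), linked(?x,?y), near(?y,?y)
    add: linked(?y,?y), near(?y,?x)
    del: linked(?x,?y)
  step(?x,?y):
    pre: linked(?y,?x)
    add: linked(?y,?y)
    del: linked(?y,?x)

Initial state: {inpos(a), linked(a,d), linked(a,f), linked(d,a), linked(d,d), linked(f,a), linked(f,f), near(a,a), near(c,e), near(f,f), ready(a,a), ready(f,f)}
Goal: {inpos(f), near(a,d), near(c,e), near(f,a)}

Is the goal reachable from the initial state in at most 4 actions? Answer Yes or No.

1. flip(d,a)  →  {inpos(a), linked(a,a), linked(a,d), linked(a,f), linked(d,d), linked(f,a), linked(f,f), near(a,a), near(a,d), near(c,e), near(f,f), ready(a,a), ready(f,f)}
2. flip(a,f)  →  {inpos(a), linked(a,a), linked(a,d), linked(d,d), linked(f,a), linked(f,f), near(a,a), near(a,d), near(c,e), near(f,a), near(f,f), ready(a,a), ready(f,f)}
3. free(f)  →  {inpos(a), inpos(f), linked(a,a), linked(a,d), linked(d,d), linked(f,a), linked(f,f), near(a,a), near(a,d), near(c,e), near(f,a), ready(a,a)}
optimal plan length = 3; 3 ≤ 4

Yes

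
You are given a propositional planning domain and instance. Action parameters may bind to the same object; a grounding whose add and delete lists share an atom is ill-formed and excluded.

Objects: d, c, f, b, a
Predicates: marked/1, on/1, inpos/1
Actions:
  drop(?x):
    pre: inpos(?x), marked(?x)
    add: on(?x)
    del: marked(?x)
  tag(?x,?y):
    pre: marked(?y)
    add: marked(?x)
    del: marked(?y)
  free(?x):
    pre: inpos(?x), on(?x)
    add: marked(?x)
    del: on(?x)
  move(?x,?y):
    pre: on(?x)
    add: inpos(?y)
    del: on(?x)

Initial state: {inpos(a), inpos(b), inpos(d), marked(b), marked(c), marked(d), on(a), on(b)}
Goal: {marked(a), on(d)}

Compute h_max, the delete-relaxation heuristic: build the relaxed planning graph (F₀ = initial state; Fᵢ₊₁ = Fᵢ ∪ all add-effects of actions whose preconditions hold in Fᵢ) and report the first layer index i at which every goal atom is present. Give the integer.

1

F0 = init (8 atoms)
F1 = F0 ∪ {inpos(c), inpos(f), marked(a), marked(f), on(d)}  (13 atoms)
goal ⊆ F1  ⇒  h_max = 1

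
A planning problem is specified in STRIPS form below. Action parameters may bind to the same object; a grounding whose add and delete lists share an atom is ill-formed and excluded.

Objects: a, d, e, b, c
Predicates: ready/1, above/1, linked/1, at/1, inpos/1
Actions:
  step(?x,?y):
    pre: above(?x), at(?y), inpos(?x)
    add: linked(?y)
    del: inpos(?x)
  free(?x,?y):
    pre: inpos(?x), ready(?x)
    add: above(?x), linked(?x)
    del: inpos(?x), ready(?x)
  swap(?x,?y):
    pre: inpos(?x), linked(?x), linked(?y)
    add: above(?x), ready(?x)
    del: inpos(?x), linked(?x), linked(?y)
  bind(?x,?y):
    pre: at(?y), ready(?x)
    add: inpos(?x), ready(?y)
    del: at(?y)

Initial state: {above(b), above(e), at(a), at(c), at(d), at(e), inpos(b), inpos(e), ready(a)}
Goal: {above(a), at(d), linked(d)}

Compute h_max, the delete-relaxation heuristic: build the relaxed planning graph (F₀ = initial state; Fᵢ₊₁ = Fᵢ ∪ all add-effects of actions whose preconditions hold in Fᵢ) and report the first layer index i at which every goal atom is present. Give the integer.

F0 = init (9 atoms)
F1 = F0 ∪ {inpos(a), linked(a), linked(c), linked(d), linked(e), ready(c), ready(d), ready(e)}  (17 atoms)
F2 = F1 ∪ {above(a), inpos(c), inpos(d)}  (20 atoms)
goal ⊆ F2  ⇒  h_max = 2

2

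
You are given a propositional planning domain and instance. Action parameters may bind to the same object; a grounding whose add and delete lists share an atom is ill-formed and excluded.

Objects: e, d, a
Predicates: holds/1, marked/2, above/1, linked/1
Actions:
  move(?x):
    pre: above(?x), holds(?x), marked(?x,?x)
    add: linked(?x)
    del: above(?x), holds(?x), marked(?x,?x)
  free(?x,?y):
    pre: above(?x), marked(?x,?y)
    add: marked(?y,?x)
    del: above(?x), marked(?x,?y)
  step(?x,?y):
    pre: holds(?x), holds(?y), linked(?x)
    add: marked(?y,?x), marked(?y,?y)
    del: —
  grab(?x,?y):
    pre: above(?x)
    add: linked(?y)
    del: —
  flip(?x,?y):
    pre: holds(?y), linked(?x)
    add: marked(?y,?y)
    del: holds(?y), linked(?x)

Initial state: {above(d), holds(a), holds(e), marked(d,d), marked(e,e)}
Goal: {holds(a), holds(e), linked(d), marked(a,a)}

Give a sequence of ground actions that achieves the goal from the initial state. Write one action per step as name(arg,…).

grab(d,e); step(e,a); grab(d,d)

1. grab(d,e)  →  {above(d), holds(a), holds(e), linked(e), marked(d,d), marked(e,e)}
2. step(e,a)  →  {above(d), holds(a), holds(e), linked(e), marked(a,a), marked(a,e), marked(d,d), marked(e,e)}
3. grab(d,d)  →  {above(d), holds(a), holds(e), linked(d), linked(e), marked(a,a), marked(a,e), marked(d,d), marked(e,e)}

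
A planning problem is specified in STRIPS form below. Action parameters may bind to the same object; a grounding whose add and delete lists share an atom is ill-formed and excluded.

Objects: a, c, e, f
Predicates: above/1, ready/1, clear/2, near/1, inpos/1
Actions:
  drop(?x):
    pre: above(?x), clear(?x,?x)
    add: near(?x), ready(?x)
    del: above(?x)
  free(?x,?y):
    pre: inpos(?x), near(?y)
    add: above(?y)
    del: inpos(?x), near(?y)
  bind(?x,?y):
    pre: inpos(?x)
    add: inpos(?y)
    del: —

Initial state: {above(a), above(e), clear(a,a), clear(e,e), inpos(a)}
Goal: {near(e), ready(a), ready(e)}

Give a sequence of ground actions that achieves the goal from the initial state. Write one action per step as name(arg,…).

1. drop(a)  →  {above(e), clear(a,a), clear(e,e), inpos(a), near(a), ready(a)}
2. drop(e)  →  {clear(a,a), clear(e,e), inpos(a), near(a), near(e), ready(a), ready(e)}

drop(a); drop(e)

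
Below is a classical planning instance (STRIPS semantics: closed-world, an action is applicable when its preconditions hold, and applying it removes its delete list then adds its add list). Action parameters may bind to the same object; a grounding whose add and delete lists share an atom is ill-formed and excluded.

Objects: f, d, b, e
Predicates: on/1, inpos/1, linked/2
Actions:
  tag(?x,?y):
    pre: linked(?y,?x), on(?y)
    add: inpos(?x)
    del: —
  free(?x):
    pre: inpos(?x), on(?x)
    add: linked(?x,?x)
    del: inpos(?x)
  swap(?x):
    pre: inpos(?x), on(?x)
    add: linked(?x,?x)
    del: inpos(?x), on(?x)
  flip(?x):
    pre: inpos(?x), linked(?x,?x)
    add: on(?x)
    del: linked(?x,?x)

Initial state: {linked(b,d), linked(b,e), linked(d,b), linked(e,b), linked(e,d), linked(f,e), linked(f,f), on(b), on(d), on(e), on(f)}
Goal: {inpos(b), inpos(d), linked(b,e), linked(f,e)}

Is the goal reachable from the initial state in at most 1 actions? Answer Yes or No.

No

1. tag(d,b)  →  {inpos(d), linked(b,d), linked(b,e), linked(d,b), linked(e,b), linked(e,d), linked(f,e), linked(f,f), on(b), on(d), on(e), on(f)}
2. tag(b,d)  →  {inpos(b), inpos(d), linked(b,d), linked(b,e), linked(d,b), linked(e,b), linked(e,d), linked(f,e), linked(f,f), on(b), on(d), on(e), on(f)}
optimal plan length = 2; 2 > 1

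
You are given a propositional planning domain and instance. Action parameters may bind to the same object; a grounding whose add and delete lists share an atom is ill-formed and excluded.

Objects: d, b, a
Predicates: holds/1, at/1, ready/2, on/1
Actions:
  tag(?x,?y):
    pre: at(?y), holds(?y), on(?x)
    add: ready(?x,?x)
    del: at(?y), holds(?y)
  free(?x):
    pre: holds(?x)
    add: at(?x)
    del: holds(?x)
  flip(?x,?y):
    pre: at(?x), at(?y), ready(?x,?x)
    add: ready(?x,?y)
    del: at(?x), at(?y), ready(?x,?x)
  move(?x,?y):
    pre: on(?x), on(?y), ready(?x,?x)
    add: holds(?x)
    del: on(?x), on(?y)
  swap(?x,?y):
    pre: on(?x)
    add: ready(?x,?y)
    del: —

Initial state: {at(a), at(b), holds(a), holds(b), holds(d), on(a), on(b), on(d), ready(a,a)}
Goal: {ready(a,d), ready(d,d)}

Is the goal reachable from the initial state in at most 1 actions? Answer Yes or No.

1. tag(d,b)  →  {at(a), holds(a), holds(d), on(a), on(b), on(d), ready(a,a), ready(d,d)}
2. swap(a,d)  →  {at(a), holds(a), holds(d), on(a), on(b), on(d), ready(a,a), ready(a,d), ready(d,d)}
optimal plan length = 2; 2 > 1

No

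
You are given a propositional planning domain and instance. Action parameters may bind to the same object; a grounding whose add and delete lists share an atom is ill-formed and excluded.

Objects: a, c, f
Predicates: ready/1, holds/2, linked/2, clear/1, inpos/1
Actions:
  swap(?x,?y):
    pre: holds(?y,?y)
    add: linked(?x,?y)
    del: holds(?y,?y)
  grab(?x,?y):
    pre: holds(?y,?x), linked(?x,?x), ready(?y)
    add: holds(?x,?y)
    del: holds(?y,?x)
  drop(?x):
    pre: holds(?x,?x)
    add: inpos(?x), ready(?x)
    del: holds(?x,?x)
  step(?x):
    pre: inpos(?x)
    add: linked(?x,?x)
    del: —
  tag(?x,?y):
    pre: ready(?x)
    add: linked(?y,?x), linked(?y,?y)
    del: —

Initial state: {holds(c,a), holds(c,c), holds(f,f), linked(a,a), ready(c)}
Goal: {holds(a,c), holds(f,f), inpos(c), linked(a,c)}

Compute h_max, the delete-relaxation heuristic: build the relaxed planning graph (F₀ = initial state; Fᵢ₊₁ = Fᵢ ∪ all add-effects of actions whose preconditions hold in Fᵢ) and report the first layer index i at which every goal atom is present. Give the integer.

F0 = init (5 atoms)
F1 = F0 ∪ {holds(a,c), inpos(c), inpos(f), linked(a,c), linked(a,f), linked(c,c), linked(c,f), linked(f,c), linked(f,f), ready(f)}  (15 atoms)
goal ⊆ F1  ⇒  h_max = 1

1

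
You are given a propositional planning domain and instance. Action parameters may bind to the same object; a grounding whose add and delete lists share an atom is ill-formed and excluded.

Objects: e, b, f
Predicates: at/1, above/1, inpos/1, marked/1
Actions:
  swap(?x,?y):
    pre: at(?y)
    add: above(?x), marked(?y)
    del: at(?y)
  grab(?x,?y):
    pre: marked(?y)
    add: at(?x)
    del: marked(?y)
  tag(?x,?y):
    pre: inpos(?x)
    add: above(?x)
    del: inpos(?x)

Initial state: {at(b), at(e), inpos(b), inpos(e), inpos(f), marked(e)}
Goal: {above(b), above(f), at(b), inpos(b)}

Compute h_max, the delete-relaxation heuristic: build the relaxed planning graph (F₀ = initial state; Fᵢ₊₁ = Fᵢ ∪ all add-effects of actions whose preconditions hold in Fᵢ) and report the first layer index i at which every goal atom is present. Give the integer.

F0 = init (6 atoms)
F1 = F0 ∪ {above(b), above(e), above(f), at(f), marked(b)}  (11 atoms)
goal ⊆ F1  ⇒  h_max = 1

1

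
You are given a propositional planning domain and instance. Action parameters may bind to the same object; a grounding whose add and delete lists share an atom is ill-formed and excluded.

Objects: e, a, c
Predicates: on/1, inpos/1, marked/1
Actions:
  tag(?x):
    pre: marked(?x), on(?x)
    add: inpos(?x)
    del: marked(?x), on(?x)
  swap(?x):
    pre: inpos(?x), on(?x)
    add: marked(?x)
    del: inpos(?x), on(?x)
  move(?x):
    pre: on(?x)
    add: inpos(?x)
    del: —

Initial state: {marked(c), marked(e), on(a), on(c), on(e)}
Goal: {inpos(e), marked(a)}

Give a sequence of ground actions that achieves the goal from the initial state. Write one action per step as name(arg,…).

tag(e); move(a); swap(a)

1. tag(e)  →  {inpos(e), marked(c), on(a), on(c)}
2. move(a)  →  {inpos(a), inpos(e), marked(c), on(a), on(c)}
3. swap(a)  →  {inpos(e), marked(a), marked(c), on(c)}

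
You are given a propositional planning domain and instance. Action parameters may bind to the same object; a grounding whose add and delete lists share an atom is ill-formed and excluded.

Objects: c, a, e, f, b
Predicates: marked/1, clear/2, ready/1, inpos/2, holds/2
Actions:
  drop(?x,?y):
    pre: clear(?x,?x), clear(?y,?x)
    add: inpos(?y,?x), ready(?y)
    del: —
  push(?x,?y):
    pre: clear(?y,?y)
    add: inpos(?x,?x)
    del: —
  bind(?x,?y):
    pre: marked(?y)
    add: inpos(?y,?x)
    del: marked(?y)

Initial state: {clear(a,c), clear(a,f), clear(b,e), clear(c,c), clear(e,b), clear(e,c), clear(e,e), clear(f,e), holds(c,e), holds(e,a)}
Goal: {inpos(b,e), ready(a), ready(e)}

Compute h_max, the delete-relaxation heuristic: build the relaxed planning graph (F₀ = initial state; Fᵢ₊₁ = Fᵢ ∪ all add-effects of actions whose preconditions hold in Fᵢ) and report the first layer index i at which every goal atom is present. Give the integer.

1

F0 = init (10 atoms)
F1 = F0 ∪ {inpos(a,a), inpos(a,c), inpos(b,b), inpos(b,e), inpos(c,c), inpos(e,c), inpos(e,e), inpos(f,e), inpos(f,f), ready(a), ready(b), ready(c), ready(e), ready(f)}  (24 atoms)
goal ⊆ F1  ⇒  h_max = 1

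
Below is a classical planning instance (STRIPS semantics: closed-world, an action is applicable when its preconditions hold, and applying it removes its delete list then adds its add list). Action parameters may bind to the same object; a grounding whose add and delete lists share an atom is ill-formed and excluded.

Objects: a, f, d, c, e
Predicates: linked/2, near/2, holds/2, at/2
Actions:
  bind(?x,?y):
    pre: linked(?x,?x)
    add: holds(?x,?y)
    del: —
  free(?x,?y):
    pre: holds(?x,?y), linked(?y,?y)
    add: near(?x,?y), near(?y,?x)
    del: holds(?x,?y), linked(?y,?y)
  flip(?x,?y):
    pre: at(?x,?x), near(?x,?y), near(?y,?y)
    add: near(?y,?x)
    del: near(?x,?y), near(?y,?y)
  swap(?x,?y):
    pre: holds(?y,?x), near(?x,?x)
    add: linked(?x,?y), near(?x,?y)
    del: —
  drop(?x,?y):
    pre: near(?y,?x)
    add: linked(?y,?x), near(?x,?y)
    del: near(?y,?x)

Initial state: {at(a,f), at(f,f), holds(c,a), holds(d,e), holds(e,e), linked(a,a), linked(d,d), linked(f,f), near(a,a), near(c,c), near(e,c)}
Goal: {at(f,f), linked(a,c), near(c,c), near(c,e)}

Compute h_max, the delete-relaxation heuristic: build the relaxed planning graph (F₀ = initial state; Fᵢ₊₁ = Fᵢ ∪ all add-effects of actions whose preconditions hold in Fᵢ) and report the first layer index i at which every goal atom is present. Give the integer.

1

F0 = init (11 atoms)
F1 = F0 ∪ {holds(a,a), holds(a,c), holds(a,d), holds(a,e), holds(a,f), holds(d,a), holds(d,c), holds(d,d), holds(d,f), holds(f,a), holds(f,c), holds(f,d), holds(f,e), holds(f,f), linked(a,c), linked(e,c), near(a,c), near(c,a), near(c,e)}  (30 atoms)
goal ⊆ F1  ⇒  h_max = 1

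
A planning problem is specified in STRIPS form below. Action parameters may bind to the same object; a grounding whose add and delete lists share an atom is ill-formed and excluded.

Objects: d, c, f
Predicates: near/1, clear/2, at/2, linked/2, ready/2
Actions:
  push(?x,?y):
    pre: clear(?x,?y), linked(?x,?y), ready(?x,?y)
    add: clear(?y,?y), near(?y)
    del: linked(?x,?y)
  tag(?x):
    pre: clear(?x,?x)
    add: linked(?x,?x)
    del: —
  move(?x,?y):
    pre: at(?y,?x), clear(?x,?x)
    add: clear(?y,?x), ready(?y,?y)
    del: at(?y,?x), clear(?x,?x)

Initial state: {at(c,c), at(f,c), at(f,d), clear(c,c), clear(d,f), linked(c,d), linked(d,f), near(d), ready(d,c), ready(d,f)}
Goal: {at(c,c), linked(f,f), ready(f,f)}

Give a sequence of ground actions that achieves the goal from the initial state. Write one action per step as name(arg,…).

1. push(d,f)  →  {at(c,c), at(f,c), at(f,d), clear(c,c), clear(d,f), clear(f,f), linked(c,d), near(d), near(f), ready(d,c), ready(d,f)}
2. tag(f)  →  {at(c,c), at(f,c), at(f,d), clear(c,c), clear(d,f), clear(f,f), linked(c,d), linked(f,f), near(d), near(f), ready(d,c), ready(d,f)}
3. move(c,f)  →  {at(c,c), at(f,d), clear(d,f), clear(f,c), clear(f,f), linked(c,d), linked(f,f), near(d), near(f), ready(d,c), ready(d,f), ready(f,f)}

push(d,f); tag(f); move(c,f)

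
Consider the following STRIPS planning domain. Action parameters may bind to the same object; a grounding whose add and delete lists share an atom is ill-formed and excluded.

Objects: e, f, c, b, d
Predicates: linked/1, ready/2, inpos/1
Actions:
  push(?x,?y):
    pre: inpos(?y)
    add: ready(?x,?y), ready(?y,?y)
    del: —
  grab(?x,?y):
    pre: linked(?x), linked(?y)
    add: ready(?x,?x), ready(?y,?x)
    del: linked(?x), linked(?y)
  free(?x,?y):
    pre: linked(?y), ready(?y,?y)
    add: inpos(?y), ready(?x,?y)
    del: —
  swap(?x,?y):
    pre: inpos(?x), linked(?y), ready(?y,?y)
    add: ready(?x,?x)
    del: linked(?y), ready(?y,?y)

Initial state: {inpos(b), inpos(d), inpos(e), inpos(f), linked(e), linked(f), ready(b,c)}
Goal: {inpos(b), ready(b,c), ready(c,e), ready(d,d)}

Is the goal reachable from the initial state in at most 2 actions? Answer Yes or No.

1. push(e,d)  →  {inpos(b), inpos(d), inpos(e), inpos(f), linked(e), linked(f), ready(b,c), ready(d,d), ready(e,d)}
2. push(c,e)  →  {inpos(b), inpos(d), inpos(e), inpos(f), linked(e), linked(f), ready(b,c), ready(c,e), ready(d,d), ready(e,d), ready(e,e)}
optimal plan length = 2; 2 ≤ 2

Yes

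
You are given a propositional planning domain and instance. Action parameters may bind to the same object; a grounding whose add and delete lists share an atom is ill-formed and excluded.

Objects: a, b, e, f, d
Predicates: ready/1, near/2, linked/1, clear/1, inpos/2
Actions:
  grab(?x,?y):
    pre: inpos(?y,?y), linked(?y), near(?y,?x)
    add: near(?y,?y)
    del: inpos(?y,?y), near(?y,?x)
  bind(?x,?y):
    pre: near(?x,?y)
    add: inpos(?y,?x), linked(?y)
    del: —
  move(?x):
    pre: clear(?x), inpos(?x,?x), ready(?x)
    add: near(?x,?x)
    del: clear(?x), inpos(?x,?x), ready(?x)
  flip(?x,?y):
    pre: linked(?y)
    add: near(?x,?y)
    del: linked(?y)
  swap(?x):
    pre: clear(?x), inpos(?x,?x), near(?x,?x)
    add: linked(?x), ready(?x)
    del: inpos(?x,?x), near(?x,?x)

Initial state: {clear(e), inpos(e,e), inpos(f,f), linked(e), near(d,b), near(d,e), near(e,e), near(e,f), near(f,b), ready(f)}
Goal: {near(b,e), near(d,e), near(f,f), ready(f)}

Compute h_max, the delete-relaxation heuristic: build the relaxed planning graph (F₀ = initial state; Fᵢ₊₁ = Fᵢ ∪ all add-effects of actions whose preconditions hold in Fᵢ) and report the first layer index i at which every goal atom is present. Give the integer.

2

F0 = init (10 atoms)
F1 = F0 ∪ {inpos(b,d), inpos(b,f), inpos(e,d), inpos(f,e), linked(b), linked(f), near(a,e), near(b,e), near(f,e), ready(e)}  (20 atoms)
F2 = F1 ∪ {inpos(e,a), inpos(e,b), inpos(e,f), near(a,b), near(a,f), near(b,b), near(b,f), near(d,f), near(e,b), near(f,f)}  (30 atoms)
goal ⊆ F2  ⇒  h_max = 2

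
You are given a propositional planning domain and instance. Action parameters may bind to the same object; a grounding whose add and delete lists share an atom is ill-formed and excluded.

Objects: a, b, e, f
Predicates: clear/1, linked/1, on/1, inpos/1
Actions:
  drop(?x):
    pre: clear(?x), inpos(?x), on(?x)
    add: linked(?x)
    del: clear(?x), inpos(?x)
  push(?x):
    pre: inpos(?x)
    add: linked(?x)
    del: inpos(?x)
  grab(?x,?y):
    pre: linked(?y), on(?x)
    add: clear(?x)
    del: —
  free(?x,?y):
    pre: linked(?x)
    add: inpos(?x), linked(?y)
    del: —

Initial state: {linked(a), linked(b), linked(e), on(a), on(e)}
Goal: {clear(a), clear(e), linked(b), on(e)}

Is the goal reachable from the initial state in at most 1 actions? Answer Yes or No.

1. grab(a,a)  →  {clear(a), linked(a), linked(b), linked(e), on(a), on(e)}
2. grab(e,a)  →  {clear(a), clear(e), linked(a), linked(b), linked(e), on(a), on(e)}
optimal plan length = 2; 2 > 1

No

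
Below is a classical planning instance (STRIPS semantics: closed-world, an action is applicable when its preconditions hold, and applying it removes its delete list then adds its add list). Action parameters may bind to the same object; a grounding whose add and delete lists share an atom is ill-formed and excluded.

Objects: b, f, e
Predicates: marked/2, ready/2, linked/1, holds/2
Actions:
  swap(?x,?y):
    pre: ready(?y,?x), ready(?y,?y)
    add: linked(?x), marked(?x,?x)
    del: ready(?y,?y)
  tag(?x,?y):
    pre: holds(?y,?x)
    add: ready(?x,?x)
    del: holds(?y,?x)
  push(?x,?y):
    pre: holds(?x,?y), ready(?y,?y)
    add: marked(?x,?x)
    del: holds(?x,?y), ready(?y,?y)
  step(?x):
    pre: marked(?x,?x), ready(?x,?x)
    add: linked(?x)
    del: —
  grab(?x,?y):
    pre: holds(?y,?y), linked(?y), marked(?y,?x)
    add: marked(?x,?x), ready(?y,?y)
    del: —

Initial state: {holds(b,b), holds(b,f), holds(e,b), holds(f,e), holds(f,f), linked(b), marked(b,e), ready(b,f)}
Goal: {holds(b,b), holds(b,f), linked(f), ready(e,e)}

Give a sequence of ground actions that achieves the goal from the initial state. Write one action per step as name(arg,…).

1. tag(b,e)  →  {holds(b,b), holds(b,f), holds(f,e), holds(f,f), linked(b), marked(b,e), ready(b,b), ready(b,f)}
2. swap(f,b)  →  {holds(b,b), holds(b,f), holds(f,e), holds(f,f), linked(b), linked(f), marked(b,e), marked(f,f), ready(b,f)}
3. tag(e,f)  →  {holds(b,b), holds(b,f), holds(f,f), linked(b), linked(f), marked(b,e), marked(f,f), ready(b,f), ready(e,e)}

tag(b,e); swap(f,b); tag(e,f)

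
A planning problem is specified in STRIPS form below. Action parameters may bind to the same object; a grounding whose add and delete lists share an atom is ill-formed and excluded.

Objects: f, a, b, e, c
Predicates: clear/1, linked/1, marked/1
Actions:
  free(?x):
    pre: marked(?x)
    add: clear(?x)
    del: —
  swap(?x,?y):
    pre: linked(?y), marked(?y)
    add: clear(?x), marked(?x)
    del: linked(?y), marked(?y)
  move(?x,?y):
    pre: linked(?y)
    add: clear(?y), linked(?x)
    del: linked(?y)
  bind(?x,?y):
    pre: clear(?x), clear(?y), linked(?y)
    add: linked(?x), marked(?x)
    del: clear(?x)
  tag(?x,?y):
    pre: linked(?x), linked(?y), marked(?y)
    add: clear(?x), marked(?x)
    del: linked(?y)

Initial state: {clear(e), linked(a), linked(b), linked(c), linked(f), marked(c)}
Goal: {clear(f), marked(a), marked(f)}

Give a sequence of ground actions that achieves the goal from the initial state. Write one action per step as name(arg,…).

swap(f,c); tag(a,f)

1. swap(f,c)  →  {clear(e), clear(f), linked(a), linked(b), linked(f), marked(f)}
2. tag(a,f)  →  {clear(a), clear(e), clear(f), linked(a), linked(b), marked(a), marked(f)}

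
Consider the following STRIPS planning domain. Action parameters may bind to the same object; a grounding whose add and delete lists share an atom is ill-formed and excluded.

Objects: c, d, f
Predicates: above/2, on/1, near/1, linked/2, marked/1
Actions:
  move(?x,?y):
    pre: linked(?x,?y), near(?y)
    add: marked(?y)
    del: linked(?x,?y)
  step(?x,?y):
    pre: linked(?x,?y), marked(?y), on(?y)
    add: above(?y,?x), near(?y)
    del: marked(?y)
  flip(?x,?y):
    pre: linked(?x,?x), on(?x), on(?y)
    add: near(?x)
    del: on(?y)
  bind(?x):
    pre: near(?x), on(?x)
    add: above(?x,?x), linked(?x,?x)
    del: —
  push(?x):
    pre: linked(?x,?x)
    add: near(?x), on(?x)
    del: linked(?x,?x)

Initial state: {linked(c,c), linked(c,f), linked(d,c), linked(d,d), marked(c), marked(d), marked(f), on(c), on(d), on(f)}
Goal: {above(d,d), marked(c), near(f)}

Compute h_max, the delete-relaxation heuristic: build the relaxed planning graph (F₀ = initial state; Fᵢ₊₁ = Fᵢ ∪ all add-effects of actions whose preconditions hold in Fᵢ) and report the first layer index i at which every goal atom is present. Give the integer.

1

F0 = init (10 atoms)
F1 = F0 ∪ {above(c,c), above(c,d), above(d,d), above(f,c), near(c), near(d), near(f)}  (17 atoms)
goal ⊆ F1  ⇒  h_max = 1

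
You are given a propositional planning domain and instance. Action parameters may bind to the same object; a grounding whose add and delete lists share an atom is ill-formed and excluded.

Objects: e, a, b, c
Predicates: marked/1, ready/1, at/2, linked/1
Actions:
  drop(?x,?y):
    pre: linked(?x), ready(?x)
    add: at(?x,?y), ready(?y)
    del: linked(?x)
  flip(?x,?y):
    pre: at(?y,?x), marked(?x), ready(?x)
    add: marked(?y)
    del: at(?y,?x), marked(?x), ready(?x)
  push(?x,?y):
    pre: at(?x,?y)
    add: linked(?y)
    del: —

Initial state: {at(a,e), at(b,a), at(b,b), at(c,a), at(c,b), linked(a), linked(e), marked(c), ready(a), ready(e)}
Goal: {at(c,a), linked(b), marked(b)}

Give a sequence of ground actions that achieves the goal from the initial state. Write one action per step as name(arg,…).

drop(a,c); flip(c,a); flip(a,b); push(b,b)

1. drop(a,c)  →  {at(a,c), at(a,e), at(b,a), at(b,b), at(c,a), at(c,b), linked(e), marked(c), ready(a), ready(c), ready(e)}
2. flip(c,a)  →  {at(a,e), at(b,a), at(b,b), at(c,a), at(c,b), linked(e), marked(a), ready(a), ready(e)}
3. flip(a,b)  →  {at(a,e), at(b,b), at(c,a), at(c,b), linked(e), marked(b), ready(e)}
4. push(b,b)  →  {at(a,e), at(b,b), at(c,a), at(c,b), linked(b), linked(e), marked(b), ready(e)}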